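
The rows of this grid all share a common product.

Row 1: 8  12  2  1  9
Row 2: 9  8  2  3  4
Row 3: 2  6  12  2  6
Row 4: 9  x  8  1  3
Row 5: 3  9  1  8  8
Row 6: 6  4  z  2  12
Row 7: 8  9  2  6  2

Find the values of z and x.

Rows 1 and 3 each multiply to 1728, so every row has product 1728.
Row 6: 6×4×2×12 = 576, so the missing entry is 1728 ÷ 576 = 3.
Row 4: 9×8×1×3 = 216, so the missing entry is 1728 ÷ 216 = 8.

z = 3, x = 8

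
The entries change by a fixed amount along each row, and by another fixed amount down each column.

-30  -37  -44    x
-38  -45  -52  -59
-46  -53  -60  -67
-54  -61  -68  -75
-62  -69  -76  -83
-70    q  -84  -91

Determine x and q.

Along each row the entries change by -7 per step; down each column they change by -8.
Row 1: from -30 at column 1, stepping by -7 to column 4 gives -51.
Row 6: from -70 at column 1, stepping by -7 to column 2 gives -77.

x = -51, q = -77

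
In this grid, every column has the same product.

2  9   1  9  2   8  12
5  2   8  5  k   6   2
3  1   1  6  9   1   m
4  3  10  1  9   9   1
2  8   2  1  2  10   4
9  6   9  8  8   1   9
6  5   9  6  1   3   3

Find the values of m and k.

m = 5, k = 5

Columns 4 and 6 each multiply to 12960, so every column has product 12960.
Column 7: 12×2×1×4×9×3 = 2592, so the missing entry is 12960 ÷ 2592 = 5.
Column 5: 2×9×9×2×8×1 = 2592, so the missing entry is 12960 ÷ 2592 = 5.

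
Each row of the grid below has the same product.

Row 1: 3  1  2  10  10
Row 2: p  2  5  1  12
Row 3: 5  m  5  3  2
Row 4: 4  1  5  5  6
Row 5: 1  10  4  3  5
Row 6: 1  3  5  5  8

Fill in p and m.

p = 5, m = 4

Rows 1 and 6 each multiply to 600, so every row has product 600.
Row 2: 2×5×1×12 = 120, so the missing entry is 600 ÷ 120 = 5.
Row 3: 5×5×3×2 = 150, so the missing entry is 600 ÷ 150 = 4.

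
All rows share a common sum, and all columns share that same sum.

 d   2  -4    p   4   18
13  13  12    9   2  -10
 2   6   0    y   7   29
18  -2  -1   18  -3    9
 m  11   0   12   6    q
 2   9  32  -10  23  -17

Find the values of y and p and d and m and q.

y = -5, p = 15, d = 4, m = 0, q = 10

Rows 2 and 4 both sum to 39, so that's the common total.
The known cells in row 3 total 44, leaving 39 − 44 = -5 for the blank.
The known cells in column 4 total 24, leaving 39 − 24 = 15 for the blank.
The known cells in row 1 total 35, leaving 39 − 35 = 4 for the blank.
The known cells in column 1 total 39, leaving 39 − 39 = 0 for the blank.
The known cells in row 5 total 29, leaving 39 − 29 = 10 for the blank.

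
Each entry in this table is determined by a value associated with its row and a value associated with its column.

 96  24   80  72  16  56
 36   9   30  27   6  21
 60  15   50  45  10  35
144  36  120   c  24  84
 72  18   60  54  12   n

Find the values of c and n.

Each row is a constant multiple of every other row — this is a multiplication table with the headers hidden.
Row 4 is 120/80 = 3/2 times row 1, so its entry in column 4 is 72 × 3/2 = 108.
Row 5 is 60/80 = 3/4 times row 1, so its entry in column 6 is 56 × 3/4 = 42.

c = 108, n = 42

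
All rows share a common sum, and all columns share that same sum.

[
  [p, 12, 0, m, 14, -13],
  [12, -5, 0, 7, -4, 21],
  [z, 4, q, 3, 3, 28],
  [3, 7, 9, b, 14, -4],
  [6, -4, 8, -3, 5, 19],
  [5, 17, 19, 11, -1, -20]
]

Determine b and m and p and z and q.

b = 2, m = 11, p = 7, z = -2, q = -5

Rows 2 and 5 both sum to 31, so that's the common total.
Row 4 has 3 + 7 + 9 + 14 − 4 = 29; the blank must be 31 − 29 = 2.
Column 4 has 7 + 3 + 2 − 3 + 11 = 20; the blank must be 31 − 20 = 11.
Row 1 has 12 + 0 + 11 + 14 − 13 = 24; the blank must be 31 − 24 = 7.
Column 1 has 7 + 12 + 3 + 6 + 5 = 33; the blank must be 31 − 33 = -2.
Row 3 has -2 + 4 + 3 + 3 + 28 = 36; the blank must be 31 − 36 = -5.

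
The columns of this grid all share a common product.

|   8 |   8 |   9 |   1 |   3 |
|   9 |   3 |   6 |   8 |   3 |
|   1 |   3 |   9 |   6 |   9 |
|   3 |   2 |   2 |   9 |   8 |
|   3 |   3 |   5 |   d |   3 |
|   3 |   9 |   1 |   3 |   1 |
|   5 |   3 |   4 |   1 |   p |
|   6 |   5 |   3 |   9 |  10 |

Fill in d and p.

Columns 1 and 3 each multiply to 58320, so every column has product 58320.
Column 4: 1×8×6×9×3×1×9 = 11664, so the missing entry is 58320 ÷ 11664 = 5.
Column 5: 3×3×9×8×3×1×10 = 19440, so the missing entry is 58320 ÷ 19440 = 3.

d = 5, p = 3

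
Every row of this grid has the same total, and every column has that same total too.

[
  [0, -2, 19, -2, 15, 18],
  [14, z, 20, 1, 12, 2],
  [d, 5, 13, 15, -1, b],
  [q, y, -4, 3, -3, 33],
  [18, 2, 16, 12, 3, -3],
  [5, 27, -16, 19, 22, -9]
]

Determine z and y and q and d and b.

z = -1, y = 17, q = 2, d = 9, b = 7

Rows 1 and 5 both sum to 48, so that's the common total.
The known cells in row 2 total 49, leaving 48 − 49 = -1 for the blank.
The known cells in column 2 total 31, leaving 48 − 31 = 17 for the blank.
The known cells in row 4 total 46, leaving 48 − 46 = 2 for the blank.
The known cells in column 1 total 39, leaving 48 − 39 = 9 for the blank.
The known cells in row 3 total 41, leaving 48 − 41 = 7 for the blank.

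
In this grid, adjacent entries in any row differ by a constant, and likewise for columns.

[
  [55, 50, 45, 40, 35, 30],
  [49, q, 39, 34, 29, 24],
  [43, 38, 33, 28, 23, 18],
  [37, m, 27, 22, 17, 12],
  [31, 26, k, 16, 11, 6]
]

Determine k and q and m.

k = 21, q = 44, m = 32

Along each row the entries change by -5 per step; down each column they change by -6.
Row 5: from 31 at column 1, stepping by -5 to column 3 gives 21.
Row 2: from 49 at column 1, stepping by -5 to column 2 gives 44.
Row 4: from 37 at column 1, stepping by -5 to column 2 gives 32.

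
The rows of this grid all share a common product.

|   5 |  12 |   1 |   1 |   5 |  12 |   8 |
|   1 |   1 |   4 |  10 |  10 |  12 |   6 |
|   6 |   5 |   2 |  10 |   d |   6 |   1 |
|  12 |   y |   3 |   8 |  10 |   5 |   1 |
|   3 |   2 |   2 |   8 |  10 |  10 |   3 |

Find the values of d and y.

d = 8, y = 2

Rows 1 and 5 each multiply to 28800, so every row has product 28800.
Row 3: 6×5×2×10×6×1 = 3600, so the missing entry is 28800 ÷ 3600 = 8.
Row 4: 12×3×8×10×5×1 = 14400, so the missing entry is 28800 ÷ 14400 = 2.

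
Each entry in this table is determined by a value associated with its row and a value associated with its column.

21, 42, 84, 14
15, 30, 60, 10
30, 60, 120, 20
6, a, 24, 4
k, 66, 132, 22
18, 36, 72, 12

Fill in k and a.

k = 33, a = 12

Each row is a constant multiple of every other row — this is a multiplication table with the headers hidden.
Row 5 is 22/14 = 11/7 times row 1, so its entry in column 1 is 21 × 11/7 = 33.
Row 4 is 4/14 = 2/7 times row 1, so its entry in column 2 is 42 × 2/7 = 12.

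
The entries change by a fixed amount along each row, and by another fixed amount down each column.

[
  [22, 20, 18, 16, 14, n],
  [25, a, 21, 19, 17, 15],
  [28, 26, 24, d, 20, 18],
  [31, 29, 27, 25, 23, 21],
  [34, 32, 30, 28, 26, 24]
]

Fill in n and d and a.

Along each row the entries change by -2 per step; down each column they change by 3.
Row 1: from 22 at column 1, stepping by -2 to column 6 gives 12.
Row 3: from 28 at column 1, stepping by -2 to column 4 gives 22.
Row 2: from 25 at column 1, stepping by -2 to column 2 gives 23.

n = 12, d = 22, a = 23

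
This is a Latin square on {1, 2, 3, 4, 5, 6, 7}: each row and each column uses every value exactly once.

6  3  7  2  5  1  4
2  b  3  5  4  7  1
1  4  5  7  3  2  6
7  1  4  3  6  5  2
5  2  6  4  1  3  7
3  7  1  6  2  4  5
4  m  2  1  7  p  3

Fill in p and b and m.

p = 6, b = 6, m = 5

At (row 2, col 2): row 2 already has {1, 2, 3, 4, 5, 7}, so the value is 6.
For row 7, column 2: column 2 already has {1, 2, 3, 4, 6, 7}; that leaves 5.
For row 7, column 6: row 7 already has {1, 2, 3, 4, 5, 7}; that leaves 6.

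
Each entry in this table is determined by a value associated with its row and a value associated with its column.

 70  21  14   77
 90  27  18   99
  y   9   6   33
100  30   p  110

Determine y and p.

y = 30, p = 20

Each row is a constant multiple of every other row — this is a multiplication table with the headers hidden.
Row 3 is 33/77 = 3/7 times row 1, so its entry in column 1 is 70 × 3/7 = 30.
Row 4 is 110/77 = 10/7 times row 1, so its entry in column 3 is 14 × 10/7 = 20.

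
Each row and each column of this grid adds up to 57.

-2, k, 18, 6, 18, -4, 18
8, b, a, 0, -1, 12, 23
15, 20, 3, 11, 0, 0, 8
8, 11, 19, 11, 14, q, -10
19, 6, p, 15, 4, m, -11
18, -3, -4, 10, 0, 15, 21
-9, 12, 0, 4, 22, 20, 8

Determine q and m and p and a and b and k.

q = 4, m = 10, p = 14, a = 7, b = 8, k = 3

Row 1: -2 + 18 + 6 + 18 − 4 + 18 = 54, so its missing entry is 57 − 54 = 3.
Column 2: 3 + 20 + 11 + 6 − 3 + 12 = 49, so its missing entry is 57 − 49 = 8.
Row 2: 8 + 8 + 0 − 1 + 12 + 23 = 50, so its missing entry is 57 − 50 = 7.
Column 3: 18 + 7 + 3 + 19 − 4 + 0 = 43, so its missing entry is 57 − 43 = 14.
Row 5: 19 + 6 + 14 + 15 + 4 − 11 = 47, so its missing entry is 57 − 47 = 10.
Row 4: 8 + 11 + 19 + 11 + 14 − 10 = 53, so its missing entry is 57 − 53 = 4.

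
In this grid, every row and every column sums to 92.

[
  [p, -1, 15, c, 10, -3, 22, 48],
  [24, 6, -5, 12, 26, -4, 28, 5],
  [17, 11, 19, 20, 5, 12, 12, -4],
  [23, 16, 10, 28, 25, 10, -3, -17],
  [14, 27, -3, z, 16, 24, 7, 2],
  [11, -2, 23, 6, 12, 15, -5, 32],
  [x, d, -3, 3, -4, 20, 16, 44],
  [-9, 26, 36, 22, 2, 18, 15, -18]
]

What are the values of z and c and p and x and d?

z = 5, c = -4, p = 5, x = 7, d = 9

Row 5 has 14 + 27 − 3 + 16 + 24 + 7 + 2 = 87; the blank must be 92 − 87 = 5.
Column 2 has -1 + 6 + 11 + 16 + 27 − 2 + 26 = 83; the blank must be 92 − 83 = 9.
Column 4 has 12 + 20 + 28 + 5 + 6 + 3 + 22 = 96; the blank must be 92 − 96 = -4.
Row 1 has -1 + 15 − 4 + 10 − 3 + 22 + 48 = 87; the blank must be 92 − 87 = 5.
Row 7 has 9 − 3 + 3 − 4 + 20 + 16 + 44 = 85; the blank must be 92 − 85 = 7.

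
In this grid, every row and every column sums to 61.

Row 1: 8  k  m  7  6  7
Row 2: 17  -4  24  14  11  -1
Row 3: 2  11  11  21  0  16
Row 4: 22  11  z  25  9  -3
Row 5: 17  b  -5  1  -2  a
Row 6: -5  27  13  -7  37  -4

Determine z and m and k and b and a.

z = -3, m = 21, k = 12, b = 4, a = 46

Column 6 has 7 − 1 + 16 − 3 − 4 = 15; the blank must be 61 − 15 = 46.
Row 4 has 22 + 11 + 25 + 9 − 3 = 64; the blank must be 61 − 64 = -3.
Column 3 has 24 + 11 − 3 − 5 + 13 = 40; the blank must be 61 − 40 = 21.
Row 1 has 8 + 21 + 7 + 6 + 7 = 49; the blank must be 61 − 49 = 12.
Row 5 has 17 − 5 + 1 − 2 + 46 = 57; the blank must be 61 − 57 = 4.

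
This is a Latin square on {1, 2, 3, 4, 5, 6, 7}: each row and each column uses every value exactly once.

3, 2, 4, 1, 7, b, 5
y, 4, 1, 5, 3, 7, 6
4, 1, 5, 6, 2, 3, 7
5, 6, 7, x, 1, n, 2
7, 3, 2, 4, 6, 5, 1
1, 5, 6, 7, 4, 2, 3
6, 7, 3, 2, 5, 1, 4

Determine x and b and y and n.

x = 3, b = 6, y = 2, n = 4

Cell (2,1): row 2 already has {1, 3, 4, 5, 6, 7} → 2.
For row 4, column 4: column 4 already has {1, 2, 4, 5, 6, 7}; that leaves 3.
Cell (4,6): row 4 already has {1, 2, 3, 5, 6, 7} → 4.
At (row 1, col 6): row 1 already has {1, 2, 3, 4, 5, 7}, so the value is 6.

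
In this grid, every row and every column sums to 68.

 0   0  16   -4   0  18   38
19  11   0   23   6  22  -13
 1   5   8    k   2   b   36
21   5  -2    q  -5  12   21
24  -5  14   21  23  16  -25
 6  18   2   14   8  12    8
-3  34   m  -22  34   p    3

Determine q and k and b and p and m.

q = 16, k = 20, b = -4, p = -8, m = 30

Column 3 has 16 + 0 + 8 − 2 + 14 + 2 = 38; the blank must be 68 − 38 = 30.
Row 7 has -3 + 34 + 30 − 22 + 34 + 3 = 76; the blank must be 68 − 76 = -8.
Row 4 has 21 + 5 − 2 − 5 + 12 + 21 = 52; the blank must be 68 − 52 = 16.
Column 4 has -4 + 23 + 16 + 21 + 14 − 22 = 48; the blank must be 68 − 48 = 20.
Row 3 has 1 + 5 + 8 + 20 + 2 + 36 = 72; the blank must be 68 − 72 = -4.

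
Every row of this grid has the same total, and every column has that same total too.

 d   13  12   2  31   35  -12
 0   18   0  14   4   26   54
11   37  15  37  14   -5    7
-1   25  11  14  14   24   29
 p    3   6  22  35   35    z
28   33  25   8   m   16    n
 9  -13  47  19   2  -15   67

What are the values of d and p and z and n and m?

d = 35, p = 34, z = -19, n = -10, m = 16

Rows 2 and 3 both sum to 116, so that's the common total.
The known cells in row 1 total 81, leaving 116 − 81 = 35 for the blank.
The known cells in column 1 total 82, leaving 116 − 82 = 34 for the blank.
The known cells in column 5 total 100, leaving 116 − 100 = 16 for the blank.
The known cells in row 5 total 135, leaving 116 − 135 = -19 for the blank.
The known cells in row 6 total 126, leaving 116 − 126 = -10 for the blank.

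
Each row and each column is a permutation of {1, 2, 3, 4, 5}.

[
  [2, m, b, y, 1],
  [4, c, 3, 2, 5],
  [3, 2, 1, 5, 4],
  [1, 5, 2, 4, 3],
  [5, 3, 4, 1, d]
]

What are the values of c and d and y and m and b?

For row 5, column 5: row 5 already has {1, 3, 4, 5}; that leaves 2.
Cell (2,2): row 2 already has {2, 3, 4, 5} → 1.
At (row 1, col 2): column 2 already has {1, 2, 3, 5}, so the value is 4.
For row 1, column 4: column 4 already has {1, 2, 4, 5}; that leaves 3.
At (row 1, col 3): row 1 already has {1, 2, 3, 4}, so the value is 5.

c = 1, d = 2, y = 3, m = 4, b = 5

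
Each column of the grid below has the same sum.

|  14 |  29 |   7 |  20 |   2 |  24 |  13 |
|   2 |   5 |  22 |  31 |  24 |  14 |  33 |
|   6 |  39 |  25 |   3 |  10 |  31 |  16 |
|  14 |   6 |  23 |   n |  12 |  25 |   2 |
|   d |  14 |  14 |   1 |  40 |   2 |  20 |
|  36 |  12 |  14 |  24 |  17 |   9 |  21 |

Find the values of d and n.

Column 5 sums to 105 and so does column 6; that's the common total.
In column 1 the known cells total 72, leaving 105 − 72 = 33.
In column 4 the known cells total 79, leaving 105 − 79 = 26.

d = 33, n = 26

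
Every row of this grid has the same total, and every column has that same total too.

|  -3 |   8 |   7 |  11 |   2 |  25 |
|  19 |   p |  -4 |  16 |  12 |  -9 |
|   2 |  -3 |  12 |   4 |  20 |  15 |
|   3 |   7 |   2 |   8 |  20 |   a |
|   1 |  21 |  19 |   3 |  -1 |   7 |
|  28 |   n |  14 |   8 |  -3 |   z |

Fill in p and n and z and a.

p = 16, n = 1, z = 2, a = 10

Rows 1 and 3 both sum to 50, so that's the common total.
The known cells in row 2 total 34, leaving 50 − 34 = 16 for the blank.
The known cells in column 2 total 49, leaving 50 − 49 = 1 for the blank.
The known cells in row 6 total 48, leaving 50 − 48 = 2 for the blank.
The known cells in row 4 total 40, leaving 50 − 40 = 10 for the blank.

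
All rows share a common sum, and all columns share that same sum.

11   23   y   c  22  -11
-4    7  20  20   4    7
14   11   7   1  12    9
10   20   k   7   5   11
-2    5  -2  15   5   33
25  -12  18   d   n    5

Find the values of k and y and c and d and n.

Rows 2 and 3 both sum to 54, so that's the common total.
The known cells in column 5 total 48, leaving 54 − 48 = 6 for the blank.
The known cells in row 6 total 42, leaving 54 − 42 = 12 for the blank.
The known cells in column 4 total 55, leaving 54 − 55 = -1 for the blank.
The known cells in row 1 total 44, leaving 54 − 44 = 10 for the blank.
The known cells in row 4 total 53, leaving 54 − 53 = 1 for the blank.

k = 1, y = 10, c = -1, d = 12, n = 6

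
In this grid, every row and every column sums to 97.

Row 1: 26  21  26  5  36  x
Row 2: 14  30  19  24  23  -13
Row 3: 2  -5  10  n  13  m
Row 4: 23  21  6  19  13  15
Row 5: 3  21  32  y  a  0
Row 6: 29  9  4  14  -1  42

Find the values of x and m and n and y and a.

x = -17, m = 70, n = 7, y = 28, a = 13

Column 5 has 36 + 23 + 13 + 13 − 1 = 84; the blank must be 97 − 84 = 13.
Row 5 has 3 + 21 + 32 + 13 + 0 = 69; the blank must be 97 − 69 = 28.
Column 4 has 5 + 24 + 19 + 28 + 14 = 90; the blank must be 97 − 90 = 7.
Row 1 has 26 + 21 + 26 + 5 + 36 = 114; the blank must be 97 − 114 = -17.
Row 3 has 2 − 5 + 10 + 7 + 13 = 27; the blank must be 97 − 27 = 70.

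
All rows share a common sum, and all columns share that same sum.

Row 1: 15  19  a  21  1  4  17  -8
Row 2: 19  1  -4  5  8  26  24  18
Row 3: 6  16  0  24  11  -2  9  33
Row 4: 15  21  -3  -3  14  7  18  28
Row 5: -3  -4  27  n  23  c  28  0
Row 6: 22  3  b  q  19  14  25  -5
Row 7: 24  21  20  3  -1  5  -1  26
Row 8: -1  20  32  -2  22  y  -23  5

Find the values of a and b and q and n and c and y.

a = 28, b = -3, q = 22, n = 27, c = -1, y = 44

Rows 2 and 3 both sum to 97, so that's the common total.
The known cells in row 1 total 69, leaving 97 − 69 = 28 for the blank.
The known cells in row 8 total 53, leaving 97 − 53 = 44 for the blank.
The known cells in column 6 total 98, leaving 97 − 98 = -1 for the blank.
The known cells in row 5 total 70, leaving 97 − 70 = 27 for the blank.
The known cells in column 4 total 75, leaving 97 − 75 = 22 for the blank.
The known cells in row 6 total 100, leaving 97 − 100 = -3 for the blank.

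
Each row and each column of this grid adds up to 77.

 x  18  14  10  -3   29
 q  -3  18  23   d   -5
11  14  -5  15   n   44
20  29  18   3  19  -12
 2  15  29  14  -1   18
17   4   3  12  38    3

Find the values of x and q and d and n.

x = 9, q = 18, d = 26, n = -2

Row 3 has 11 + 14 − 5 + 15 + 44 = 79; the blank must be 77 − 79 = -2.
Column 5 has -3 − 2 + 19 − 1 + 38 = 51; the blank must be 77 − 51 = 26.
Row 2 has -3 + 18 + 23 + 26 − 5 = 59; the blank must be 77 − 59 = 18.
Row 1 has 18 + 14 + 10 − 3 + 29 = 68; the blank must be 77 − 68 = 9.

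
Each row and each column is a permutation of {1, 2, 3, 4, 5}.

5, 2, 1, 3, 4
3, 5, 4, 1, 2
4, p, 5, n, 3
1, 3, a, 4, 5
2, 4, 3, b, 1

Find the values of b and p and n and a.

For row 4, column 3: row 4 already has {1, 3, 4, 5}; that leaves 2.
For row 3, column 2: column 2 already has {2, 3, 4, 5}; that leaves 1.
Cell (3,4): row 3 already has {1, 3, 4, 5} → 2.
Cell (5,4): row 5 already has {1, 2, 3, 4} → 5.

b = 5, p = 1, n = 2, a = 2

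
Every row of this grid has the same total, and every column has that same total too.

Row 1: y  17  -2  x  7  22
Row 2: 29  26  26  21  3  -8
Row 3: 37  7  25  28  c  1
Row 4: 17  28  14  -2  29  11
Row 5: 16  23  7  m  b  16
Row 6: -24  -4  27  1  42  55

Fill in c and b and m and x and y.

c = -1, b = 17, m = 18, x = 31, y = 22

Rows 2 and 4 both sum to 97, so that's the common total.
The known cells in row 3 total 98, leaving 97 − 98 = -1 for the blank.
The known cells in column 5 total 80, leaving 97 − 80 = 17 for the blank.
The known cells in column 1 total 75, leaving 97 − 75 = 22 for the blank.
The known cells in row 5 total 79, leaving 97 − 79 = 18 for the blank.
The known cells in row 1 total 66, leaving 97 − 66 = 31 for the blank.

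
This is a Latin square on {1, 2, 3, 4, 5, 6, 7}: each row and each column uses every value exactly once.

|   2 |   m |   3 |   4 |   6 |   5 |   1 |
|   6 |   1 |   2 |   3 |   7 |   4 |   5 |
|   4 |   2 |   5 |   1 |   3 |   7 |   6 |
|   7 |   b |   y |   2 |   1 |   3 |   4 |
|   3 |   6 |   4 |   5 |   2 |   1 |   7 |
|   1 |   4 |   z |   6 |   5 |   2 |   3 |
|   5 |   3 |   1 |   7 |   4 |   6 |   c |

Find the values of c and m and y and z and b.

At (row 1, col 2): row 1 already has {1, 2, 3, 4, 5, 6}, so the value is 7.
For row 4, column 2: column 2 already has {1, 2, 3, 4, 6, 7}; that leaves 5.
Cell (7,7): row 7 already has {1, 3, 4, 5, 6, 7} → 2.
For row 4, column 3: row 4 already has {1, 2, 3, 4, 5, 7}; that leaves 6.
At (row 6, col 3): row 6 already has {1, 2, 3, 4, 5, 6}, so the value is 7.

c = 2, m = 7, y = 6, z = 7, b = 5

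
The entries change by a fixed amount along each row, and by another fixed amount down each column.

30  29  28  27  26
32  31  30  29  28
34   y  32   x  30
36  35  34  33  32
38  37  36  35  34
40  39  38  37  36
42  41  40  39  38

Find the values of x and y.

Along each row the entries change by -1 per step; down each column they change by 2.
Row 3: from 34 at column 1, stepping by -1 to column 4 gives 31.
Row 3: from 34 at column 1, stepping by -1 to column 2 gives 33.

x = 31, y = 33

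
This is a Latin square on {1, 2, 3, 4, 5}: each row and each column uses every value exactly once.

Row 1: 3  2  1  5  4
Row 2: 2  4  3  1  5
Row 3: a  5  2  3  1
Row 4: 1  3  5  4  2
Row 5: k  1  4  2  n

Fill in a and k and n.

For row 5, column 5: column 5 already has {1, 2, 4, 5}; that leaves 3.
At (row 5, col 1): row 5 already has {1, 2, 3, 4}, so the value is 5.
At (row 3, col 1): row 3 already has {1, 2, 3, 5}, so the value is 4.

a = 4, k = 5, n = 3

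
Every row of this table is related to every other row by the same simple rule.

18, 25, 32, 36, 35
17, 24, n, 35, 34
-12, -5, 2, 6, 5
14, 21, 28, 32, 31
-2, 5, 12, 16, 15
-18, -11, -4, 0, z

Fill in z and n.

z = -1, n = 31

The difference between any two rows is the same in every column — this is an addition table with the headers hidden.
Row 6 minus row 1 is -11 − 25 = -36, so its entry in column 5 is 35 + (-36) = -1.
Row 2 minus row 1 is 24 − 25 = -1, so its entry in column 3 is 32 + (-1) = 31.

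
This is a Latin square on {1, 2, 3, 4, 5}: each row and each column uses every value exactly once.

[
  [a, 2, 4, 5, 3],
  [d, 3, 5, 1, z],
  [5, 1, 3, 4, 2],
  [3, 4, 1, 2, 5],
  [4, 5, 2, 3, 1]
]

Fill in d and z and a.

For row 2, column 5: column 5 already has {1, 2, 3, 5}; that leaves 4.
For row 2, column 1: row 2 already has {1, 3, 4, 5}; that leaves 2.
For row 1, column 1: row 1 already has {2, 3, 4, 5}; that leaves 1.

d = 2, z = 4, a = 1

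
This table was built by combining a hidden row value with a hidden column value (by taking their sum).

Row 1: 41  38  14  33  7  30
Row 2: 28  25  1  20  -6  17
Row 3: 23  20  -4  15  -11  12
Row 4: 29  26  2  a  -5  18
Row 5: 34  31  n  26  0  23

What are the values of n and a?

The difference between any two rows is the same in every column — this is an addition table with the headers hidden.
Row 5 minus row 1 is 34 − 41 = -7, so its entry in column 3 is 14 + (-7) = 7.
Row 4 minus row 1 is 29 − 41 = -12, so its entry in column 4 is 33 + (-12) = 21.

n = 7, a = 21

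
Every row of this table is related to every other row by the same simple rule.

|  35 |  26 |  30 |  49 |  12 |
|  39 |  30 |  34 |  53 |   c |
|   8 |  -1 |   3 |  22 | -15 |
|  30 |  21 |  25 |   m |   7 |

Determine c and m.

The difference between any two rows is the same in every column — this is an addition table with the headers hidden.
Row 2 minus row 1 is 34 − 30 = 4, so its entry in column 5 is 12 + 4 = 16.
Row 4 minus row 1 is 25 − 30 = -5, so its entry in column 4 is 49 + (-5) = 44.

c = 16, m = 44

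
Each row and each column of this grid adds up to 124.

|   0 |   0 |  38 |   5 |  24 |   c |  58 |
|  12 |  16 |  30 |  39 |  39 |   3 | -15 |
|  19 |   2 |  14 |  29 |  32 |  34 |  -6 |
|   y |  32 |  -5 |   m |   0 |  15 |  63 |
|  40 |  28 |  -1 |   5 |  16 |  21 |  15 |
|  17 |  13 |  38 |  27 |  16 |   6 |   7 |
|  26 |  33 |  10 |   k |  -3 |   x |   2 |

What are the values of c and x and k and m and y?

Column 1: 0 + 12 + 19 + 40 + 17 + 26 = 114, so its missing entry is 124 − 114 = 10.
Row 4: 10 + 32 − 5 + 0 + 15 + 63 = 115, so its missing entry is 124 − 115 = 9.
Row 1: 0 + 0 + 38 + 5 + 24 + 58 = 125, so its missing entry is 124 − 125 = -1.
Column 6: -1 + 3 + 34 + 15 + 21 + 6 = 78, so its missing entry is 124 − 78 = 46.
Row 7: 26 + 33 + 10 − 3 + 46 + 2 = 114, so its missing entry is 124 − 114 = 10.

c = -1, x = 46, k = 10, m = 9, y = 10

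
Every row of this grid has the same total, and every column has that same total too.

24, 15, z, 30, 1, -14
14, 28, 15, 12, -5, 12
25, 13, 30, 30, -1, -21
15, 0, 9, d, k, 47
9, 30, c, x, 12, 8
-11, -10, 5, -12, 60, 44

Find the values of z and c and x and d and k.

Rows 2 and 3 both sum to 76, so that's the common total.
Column 5: 1 − 5 − 1 + 12 + 60 = 67, so its missing entry is 76 − 67 = 9.
Row 1: 24 + 15 + 30 + 1 − 14 = 56, so its missing entry is 76 − 56 = 20.
Column 3: 20 + 15 + 30 + 9 + 5 = 79, so its missing entry is 76 − 79 = -3.
Row 5: 9 + 30 − 3 + 12 + 8 = 56, so its missing entry is 76 − 56 = 20.
Row 4: 15 + 0 + 9 + 9 + 47 = 80, so its missing entry is 76 − 80 = -4.

z = 20, c = -3, x = 20, d = -4, k = 9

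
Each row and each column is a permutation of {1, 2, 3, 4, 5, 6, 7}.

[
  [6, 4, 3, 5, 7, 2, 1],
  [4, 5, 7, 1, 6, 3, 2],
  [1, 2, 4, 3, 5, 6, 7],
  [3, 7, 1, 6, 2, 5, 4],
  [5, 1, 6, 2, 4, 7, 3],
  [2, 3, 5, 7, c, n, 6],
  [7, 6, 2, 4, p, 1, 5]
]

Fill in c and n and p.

c = 1, n = 4, p = 3

Cell (6,6): column 6 already has {1, 2, 3, 5, 6, 7} → 4.
At (row 6, col 5): row 6 already has {2, 3, 4, 5, 6, 7}, so the value is 1.
Cell (7,5): row 7 already has {1, 2, 4, 5, 6, 7} → 3.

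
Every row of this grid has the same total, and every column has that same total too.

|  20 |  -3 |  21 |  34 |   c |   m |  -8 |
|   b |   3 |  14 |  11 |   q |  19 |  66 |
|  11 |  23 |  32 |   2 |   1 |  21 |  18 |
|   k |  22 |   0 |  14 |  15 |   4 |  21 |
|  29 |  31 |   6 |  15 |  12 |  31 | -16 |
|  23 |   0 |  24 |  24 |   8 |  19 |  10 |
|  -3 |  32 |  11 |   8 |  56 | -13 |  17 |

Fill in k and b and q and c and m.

Rows 3 and 5 both sum to 108, so that's the common total.
Row 4 has 22 + 0 + 14 + 15 + 4 + 21 = 76; the blank must be 108 − 76 = 32.
Column 6 has 19 + 21 + 4 + 31 + 19 − 13 = 81; the blank must be 108 − 81 = 27.
Row 1 has 20 − 3 + 21 + 34 + 27 − 8 = 91; the blank must be 108 − 91 = 17.
Column 5 has 17 + 1 + 15 + 12 + 8 + 56 = 109; the blank must be 108 − 109 = -1.
Row 2 has 3 + 14 + 11 − 1 + 19 + 66 = 112; the blank must be 108 − 112 = -4.

k = 32, b = -4, q = -1, c = 17, m = 27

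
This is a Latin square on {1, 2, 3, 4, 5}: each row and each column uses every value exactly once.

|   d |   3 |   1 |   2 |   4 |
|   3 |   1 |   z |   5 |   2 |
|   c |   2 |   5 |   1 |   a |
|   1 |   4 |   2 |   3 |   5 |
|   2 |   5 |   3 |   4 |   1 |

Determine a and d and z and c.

Cell (3,5): column 5 already has {1, 2, 4, 5} → 3.
At (row 2, col 3): row 2 already has {1, 2, 3, 5}, so the value is 4.
For row 3, column 1: row 3 already has {1, 2, 3, 5}; that leaves 4.
For row 1, column 1: row 1 already has {1, 2, 3, 4}; that leaves 5.

a = 3, d = 5, z = 4, c = 4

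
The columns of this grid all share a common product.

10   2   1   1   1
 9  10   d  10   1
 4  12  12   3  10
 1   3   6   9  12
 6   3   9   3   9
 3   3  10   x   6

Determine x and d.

Columns 1 and 2 each multiply to 6480, so every column has product 6480.
Column 4: 1×10×3×9×3 = 810, so the missing entry is 6480 ÷ 810 = 8.
Column 3: 1×12×6×9×10 = 6480, so the missing entry is 6480 ÷ 6480 = 1.

x = 8, d = 1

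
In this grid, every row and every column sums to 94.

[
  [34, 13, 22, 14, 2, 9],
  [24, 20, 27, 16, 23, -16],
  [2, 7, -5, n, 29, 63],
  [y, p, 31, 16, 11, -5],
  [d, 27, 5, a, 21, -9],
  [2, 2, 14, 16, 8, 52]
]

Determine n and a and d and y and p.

Column 2 has 13 + 20 + 7 + 27 + 2 = 69; the blank must be 94 − 69 = 25.
Row 4 has 25 + 31 + 16 + 11 − 5 = 78; the blank must be 94 − 78 = 16.
Column 1 has 34 + 24 + 2 + 16 + 2 = 78; the blank must be 94 − 78 = 16.
Row 5 has 16 + 27 + 5 + 21 − 9 = 60; the blank must be 94 − 60 = 34.
Row 3 has 2 + 7 − 5 + 29 + 63 = 96; the blank must be 94 − 96 = -2.

n = -2, a = 34, d = 16, y = 16, p = 25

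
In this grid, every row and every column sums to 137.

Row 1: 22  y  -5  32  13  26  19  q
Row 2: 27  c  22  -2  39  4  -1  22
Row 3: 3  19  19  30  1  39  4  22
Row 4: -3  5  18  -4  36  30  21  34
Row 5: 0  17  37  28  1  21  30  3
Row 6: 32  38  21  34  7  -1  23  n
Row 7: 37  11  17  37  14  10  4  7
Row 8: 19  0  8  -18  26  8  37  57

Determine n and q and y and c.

n = -17, q = 9, y = 21, c = 26

Row 2: 27 + 22 − 2 + 39 + 4 − 1 + 22 = 111, so its missing entry is 137 − 111 = 26.
Column 2: 26 + 19 + 5 + 17 + 38 + 11 + 0 = 116, so its missing entry is 137 − 116 = 21.
Row 1: 22 + 21 − 5 + 32 + 13 + 26 + 19 = 128, so its missing entry is 137 − 128 = 9.
Row 6: 32 + 38 + 21 + 34 + 7 − 1 + 23 = 154, so its missing entry is 137 − 154 = -17.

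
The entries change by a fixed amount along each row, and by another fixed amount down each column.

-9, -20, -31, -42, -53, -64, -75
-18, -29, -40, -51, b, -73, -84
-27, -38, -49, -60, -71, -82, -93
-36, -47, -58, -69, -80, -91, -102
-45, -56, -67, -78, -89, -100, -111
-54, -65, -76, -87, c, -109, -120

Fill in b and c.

b = -62, c = -98

Along each row the entries change by -11 per step; down each column they change by -9.
Row 2: from -18 at column 1, stepping by -11 to column 5 gives -62.
Row 6: from -54 at column 1, stepping by -11 to column 5 gives -98.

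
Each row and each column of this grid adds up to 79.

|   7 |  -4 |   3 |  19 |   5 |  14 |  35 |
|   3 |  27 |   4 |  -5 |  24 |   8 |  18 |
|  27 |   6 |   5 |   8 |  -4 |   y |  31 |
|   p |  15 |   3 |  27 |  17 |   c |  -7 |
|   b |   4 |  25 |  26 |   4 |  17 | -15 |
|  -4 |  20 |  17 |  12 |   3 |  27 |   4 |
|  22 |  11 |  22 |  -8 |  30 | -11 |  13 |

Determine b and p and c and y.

Row 5: 4 + 25 + 26 + 4 + 17 − 15 = 61, so its missing entry is 79 − 61 = 18.
Row 3: 27 + 6 + 5 + 8 − 4 + 31 = 73, so its missing entry is 79 − 73 = 6.
Column 6: 14 + 8 + 6 + 17 + 27 − 11 = 61, so its missing entry is 79 − 61 = 18.
Row 4: 15 + 3 + 27 + 17 + 18 − 7 = 73, so its missing entry is 79 − 73 = 6.

b = 18, p = 6, c = 18, y = 6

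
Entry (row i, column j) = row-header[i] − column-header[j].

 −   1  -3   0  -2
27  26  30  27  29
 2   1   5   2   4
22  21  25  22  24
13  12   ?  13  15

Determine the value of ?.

13 − (-3) = 16.

16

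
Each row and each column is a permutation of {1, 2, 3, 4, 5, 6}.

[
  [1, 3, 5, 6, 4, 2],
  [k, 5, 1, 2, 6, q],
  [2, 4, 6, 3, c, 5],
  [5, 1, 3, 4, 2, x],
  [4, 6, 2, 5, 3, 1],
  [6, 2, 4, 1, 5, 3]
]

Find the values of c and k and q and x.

c = 1, k = 3, q = 4, x = 6

At (row 2, col 1): column 1 already has {1, 2, 4, 5, 6}, so the value is 3.
At (row 3, col 5): row 3 already has {2, 3, 4, 5, 6}, so the value is 1.
Cell (4,6): row 4 already has {1, 2, 3, 4, 5} → 6.
At (row 2, col 6): row 2 already has {1, 2, 3, 5, 6}, so the value is 4.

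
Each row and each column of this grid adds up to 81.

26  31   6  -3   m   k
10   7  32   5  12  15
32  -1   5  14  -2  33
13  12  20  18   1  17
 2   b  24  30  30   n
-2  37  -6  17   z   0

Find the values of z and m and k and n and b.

z = 35, m = 5, k = 16, n = 0, b = -5

The known cells in row 6 total 46, leaving 81 − 46 = 35 for the blank.
The known cells in column 5 total 76, leaving 81 − 76 = 5 for the blank.
The known cells in row 1 total 65, leaving 81 − 65 = 16 for the blank.
The known cells in column 6 total 81, leaving 81 − 81 = 0 for the blank.
The known cells in row 5 total 86, leaving 81 − 86 = -5 for the blank.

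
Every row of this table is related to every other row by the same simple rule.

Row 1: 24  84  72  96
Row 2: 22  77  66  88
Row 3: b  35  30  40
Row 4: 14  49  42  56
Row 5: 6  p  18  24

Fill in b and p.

b = 10, p = 21

Each row is a constant multiple of every other row — this is a multiplication table with the headers hidden.
Row 3 is 40/96 = 5/12 times row 1, so its entry in column 1 is 24 × 5/12 = 10.
Row 5 is 24/96 = 1/4 times row 1, so its entry in column 2 is 84 × 1/4 = 21.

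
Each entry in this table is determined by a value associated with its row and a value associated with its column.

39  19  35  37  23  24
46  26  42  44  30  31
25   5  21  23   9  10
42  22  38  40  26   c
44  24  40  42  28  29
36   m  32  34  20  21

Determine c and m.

c = 27, m = 16

The difference between any two rows is the same in every column — this is an addition table with the headers hidden.
Row 4 minus row 1 is 26 − 23 = 3, so its entry in column 6 is 24 + 3 = 27.
Row 6 minus row 1 is 20 − 23 = -3, so its entry in column 2 is 19 + (-3) = 16.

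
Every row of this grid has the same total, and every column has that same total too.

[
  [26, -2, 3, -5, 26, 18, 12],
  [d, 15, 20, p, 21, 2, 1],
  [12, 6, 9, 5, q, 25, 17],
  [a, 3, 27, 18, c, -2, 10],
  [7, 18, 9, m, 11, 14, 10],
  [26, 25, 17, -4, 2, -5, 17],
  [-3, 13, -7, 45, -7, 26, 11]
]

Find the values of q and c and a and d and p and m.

q = 4, c = 21, a = 1, d = 9, p = 10, m = 9

Rows 1 and 6 both sum to 78, so that's the common total.
Row 3: 12 + 6 + 9 + 5 + 25 + 17 = 74, so its missing entry is 78 − 74 = 4.
Column 5: 26 + 21 + 4 + 11 + 2 − 7 = 57, so its missing entry is 78 − 57 = 21.
Row 5: 7 + 18 + 9 + 11 + 14 + 10 = 69, so its missing entry is 78 − 69 = 9.
Row 4: 3 + 27 + 18 + 21 − 2 + 10 = 77, so its missing entry is 78 − 77 = 1.
Column 1: 26 + 12 + 1 + 7 + 26 − 3 = 69, so its missing entry is 78 − 69 = 9.
Row 2: 9 + 15 + 20 + 21 + 2 + 1 = 68, so its missing entry is 78 − 68 = 10.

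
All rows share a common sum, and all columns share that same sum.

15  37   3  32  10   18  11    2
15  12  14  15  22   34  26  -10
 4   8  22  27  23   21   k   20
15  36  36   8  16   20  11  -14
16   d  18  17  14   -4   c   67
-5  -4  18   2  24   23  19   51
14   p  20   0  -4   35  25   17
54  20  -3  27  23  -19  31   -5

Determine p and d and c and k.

Rows 1 and 2 both sum to 128, so that's the common total.
Row 7 has 14 + 20 + 0 − 4 + 35 + 25 + 17 = 107; the blank must be 128 − 107 = 21.
Column 2 has 37 + 12 + 8 + 36 − 4 + 21 + 20 = 130; the blank must be 128 − 130 = -2.
Row 5 has 16 − 2 + 18 + 17 + 14 − 4 + 67 = 126; the blank must be 128 − 126 = 2.
Row 3 has 4 + 8 + 22 + 27 + 23 + 21 + 20 = 125; the blank must be 128 − 125 = 3.

p = 21, d = -2, c = 2, k = 3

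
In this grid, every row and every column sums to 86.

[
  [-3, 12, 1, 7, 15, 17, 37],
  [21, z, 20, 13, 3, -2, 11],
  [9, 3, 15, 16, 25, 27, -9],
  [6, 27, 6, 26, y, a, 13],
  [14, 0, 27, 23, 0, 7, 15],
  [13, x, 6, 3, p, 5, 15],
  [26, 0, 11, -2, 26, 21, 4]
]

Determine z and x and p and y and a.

z = 20, x = 24, p = 20, y = -3, a = 11

Row 2: 21 + 20 + 13 + 3 − 2 + 11 = 66, so its missing entry is 86 − 66 = 20.
Column 2: 12 + 20 + 3 + 27 + 0 + 0 = 62, so its missing entry is 86 − 62 = 24.
Row 6: 13 + 24 + 6 + 3 + 5 + 15 = 66, so its missing entry is 86 − 66 = 20.
Column 5: 15 + 3 + 25 + 0 + 20 + 26 = 89, so its missing entry is 86 − 89 = -3.
Row 4: 6 + 27 + 6 + 26 − 3 + 13 = 75, so its missing entry is 86 − 75 = 11.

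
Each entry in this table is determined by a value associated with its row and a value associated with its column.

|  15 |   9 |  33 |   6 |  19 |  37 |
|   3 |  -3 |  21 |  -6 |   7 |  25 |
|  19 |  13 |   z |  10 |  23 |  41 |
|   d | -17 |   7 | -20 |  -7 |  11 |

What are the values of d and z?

The difference between any two rows is the same in every column — this is an addition table with the headers hidden.
Row 4 minus row 1 is -20 − 6 = -26, so its entry in column 1 is 15 + (-26) = -11.
Row 3 minus row 1 is 10 − 6 = 4, so its entry in column 3 is 33 + 4 = 37.

d = -11, z = 37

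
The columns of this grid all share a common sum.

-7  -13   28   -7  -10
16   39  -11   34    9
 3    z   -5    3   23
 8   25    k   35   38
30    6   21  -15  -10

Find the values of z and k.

Columns 1 and 4 both add up to 50, so every column sums to 50.
Column 2: -13 + 39 + 25 + 6 = 57, so the missing entry is 50 − 57 = -7.
Column 3: 28 − 11 − 5 + 21 = 33, so the missing entry is 50 − 33 = 17.

z = -7, k = 17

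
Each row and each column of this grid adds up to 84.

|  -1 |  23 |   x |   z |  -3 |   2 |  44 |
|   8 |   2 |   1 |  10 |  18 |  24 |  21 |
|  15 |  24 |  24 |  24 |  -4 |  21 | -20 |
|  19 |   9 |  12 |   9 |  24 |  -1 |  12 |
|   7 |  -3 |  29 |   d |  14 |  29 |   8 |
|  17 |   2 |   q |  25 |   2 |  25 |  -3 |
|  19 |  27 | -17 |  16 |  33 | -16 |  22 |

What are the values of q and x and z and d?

The known cells in row 5 total 84, leaving 84 − 84 = 0 for the blank.
The known cells in column 4 total 84, leaving 84 − 84 = 0 for the blank.
The known cells in row 1 total 65, leaving 84 − 65 = 19 for the blank.
The known cells in row 6 total 68, leaving 84 − 68 = 16 for the blank.

q = 16, x = 19, z = 0, d = 0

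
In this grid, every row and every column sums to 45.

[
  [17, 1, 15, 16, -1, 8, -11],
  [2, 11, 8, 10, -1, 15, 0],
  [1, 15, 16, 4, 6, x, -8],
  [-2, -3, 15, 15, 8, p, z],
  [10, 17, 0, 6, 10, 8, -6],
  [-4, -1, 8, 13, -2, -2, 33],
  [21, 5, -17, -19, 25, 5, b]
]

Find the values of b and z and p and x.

Row 7 has 21 + 5 − 17 − 19 + 25 + 5 = 20; the blank must be 45 − 20 = 25.
Row 3 has 1 + 15 + 16 + 4 + 6 − 8 = 34; the blank must be 45 − 34 = 11.
Column 6 has 8 + 15 + 11 + 8 − 2 + 5 = 45; the blank must be 45 − 45 = 0.
Row 4 has -2 − 3 + 15 + 15 + 8 + 0 = 33; the blank must be 45 − 33 = 12.

b = 25, z = 12, p = 0, x = 11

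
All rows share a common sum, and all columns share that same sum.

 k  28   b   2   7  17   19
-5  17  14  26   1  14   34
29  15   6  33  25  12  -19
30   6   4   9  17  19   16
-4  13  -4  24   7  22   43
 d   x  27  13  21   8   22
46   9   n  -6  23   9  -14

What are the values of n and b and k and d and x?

Rows 2 and 3 both sum to 101, so that's the common total.
Row 7: 46 + 9 − 6 + 23 + 9 − 14 = 67, so its missing entry is 101 − 67 = 34.
Column 2: 28 + 17 + 15 + 6 + 13 + 9 = 88, so its missing entry is 101 − 88 = 13.
Column 3: 14 + 6 + 4 − 4 + 27 + 34 = 81, so its missing entry is 101 − 81 = 20.
Row 1: 28 + 20 + 2 + 7 + 17 + 19 = 93, so its missing entry is 101 − 93 = 8.
Row 6: 13 + 27 + 13 + 21 + 8 + 22 = 104, so its missing entry is 101 − 104 = -3.

n = 34, b = 20, k = 8, d = -3, x = 13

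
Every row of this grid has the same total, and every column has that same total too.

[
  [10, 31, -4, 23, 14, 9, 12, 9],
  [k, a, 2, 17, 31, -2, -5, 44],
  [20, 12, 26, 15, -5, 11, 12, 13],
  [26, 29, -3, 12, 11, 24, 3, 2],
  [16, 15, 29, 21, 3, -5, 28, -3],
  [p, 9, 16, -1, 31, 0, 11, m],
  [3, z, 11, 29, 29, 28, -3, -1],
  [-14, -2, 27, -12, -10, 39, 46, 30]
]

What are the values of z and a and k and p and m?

Rows 1 and 3 both sum to 104, so that's the common total.
Row 7: 3 + 11 + 29 + 29 + 28 − 3 − 1 = 96, so its missing entry is 104 − 96 = 8.
Column 2: 31 + 12 + 29 + 15 + 9 + 8 − 2 = 102, so its missing entry is 104 − 102 = 2.
Column 8: 9 + 44 + 13 + 2 − 3 − 1 + 30 = 94, so its missing entry is 104 − 94 = 10.
Row 6: 9 + 16 − 1 + 31 + 0 + 11 + 10 = 76, so its missing entry is 104 − 76 = 28.
Row 2: 2 + 2 + 17 + 31 − 2 − 5 + 44 = 89, so its missing entry is 104 − 89 = 15.

z = 8, a = 2, k = 15, p = 28, m = 10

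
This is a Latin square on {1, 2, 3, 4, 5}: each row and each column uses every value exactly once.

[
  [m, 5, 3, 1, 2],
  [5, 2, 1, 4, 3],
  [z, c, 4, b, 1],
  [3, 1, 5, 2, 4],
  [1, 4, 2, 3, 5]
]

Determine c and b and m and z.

c = 3, b = 5, m = 4, z = 2

For row 3, column 4: column 4 already has {1, 2, 3, 4}; that leaves 5.
For row 3, column 2: column 2 already has {1, 2, 4, 5}; that leaves 3.
For row 3, column 1: row 3 already has {1, 3, 4, 5}; that leaves 2.
Cell (1,1): row 1 already has {1, 2, 3, 5} → 4.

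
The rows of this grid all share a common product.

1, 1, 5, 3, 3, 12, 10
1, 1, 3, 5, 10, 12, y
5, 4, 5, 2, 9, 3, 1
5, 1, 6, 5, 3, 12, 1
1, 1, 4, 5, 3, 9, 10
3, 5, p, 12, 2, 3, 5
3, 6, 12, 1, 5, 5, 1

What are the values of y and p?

Rows 5 and 7 each multiply to 5400, so every row has product 5400.
Row 2: 1×1×3×5×10×12 = 1800, so the missing entry is 5400 ÷ 1800 = 3.
Row 6: 3×5×12×2×3×5 = 5400, so the missing entry is 5400 ÷ 5400 = 1.

y = 3, p = 1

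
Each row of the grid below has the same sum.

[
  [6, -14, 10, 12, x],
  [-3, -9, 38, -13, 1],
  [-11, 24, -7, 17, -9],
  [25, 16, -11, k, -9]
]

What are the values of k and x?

k = -7, x = 0

Row 2 sums to 14 and so does row 3; that's the common total.
In row 4 the known cells total 21, leaving 14 − 21 = -7.
In row 1 the known cells total 14, leaving 14 − 14 = 0.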